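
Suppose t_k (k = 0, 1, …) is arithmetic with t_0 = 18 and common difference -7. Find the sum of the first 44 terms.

t_k = 18 + (k - 0)·(-7).
t_{43} = -283; S = 44·(18 + (-283))/2 = -5830.

-5830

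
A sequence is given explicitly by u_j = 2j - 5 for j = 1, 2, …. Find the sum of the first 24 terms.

480

Over j = 1..24: Σj = 300.
Total = (2)·300 + (-5)·24 = 480.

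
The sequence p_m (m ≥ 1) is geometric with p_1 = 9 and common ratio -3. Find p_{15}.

p_m = 9·(-3)^(m-1).
p_{15} = 9·(-3)^14 = 43046721.

43046721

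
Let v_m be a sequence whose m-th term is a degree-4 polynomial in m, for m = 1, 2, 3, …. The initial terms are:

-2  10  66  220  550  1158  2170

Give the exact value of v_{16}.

1st diffs: 12, 56, 154, 330, 608, 1012.
2nd diffs: 44, 98, 176, 278, 404.
3rd diffs: 54, 78, 102, 126.
4th diffs: 24, 24, 24 (constant).
So v_m = m^4 - m^3 + 3m^2 - 5m.
Evaluating at m = 16 gives v_{16} = 62128.

62128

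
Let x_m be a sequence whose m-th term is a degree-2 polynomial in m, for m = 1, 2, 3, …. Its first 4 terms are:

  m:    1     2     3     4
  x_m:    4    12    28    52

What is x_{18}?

1228

1st diffs: 8, 16, 24.
2nd diffs: 8, 8 (constant).
So x_m = 4m^2 - 4m + 4.
Evaluating at m = 18 gives x_{18} = 1228.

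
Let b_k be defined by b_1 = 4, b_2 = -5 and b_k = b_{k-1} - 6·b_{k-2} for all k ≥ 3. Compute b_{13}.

Iterate the recurrence:
b_3 = -29, b_4 = 1, b_5 = 175, …, b_{10} = 14761, b_{11} = -5585, b_{12} = -94151, b_{13} = -60641.

-60641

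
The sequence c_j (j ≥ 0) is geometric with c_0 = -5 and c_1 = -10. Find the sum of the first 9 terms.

Common ratio r = 2.
c_j = (-5)·2^(j-0).
S = (-5)·(2^9 - 1)/(2 - 1) = (-5)·(512 - 1)/(1) = -2555.

-2555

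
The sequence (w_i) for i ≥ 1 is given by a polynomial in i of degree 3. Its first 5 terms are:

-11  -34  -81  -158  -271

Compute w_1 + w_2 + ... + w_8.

1st diffs: -23, -47, -77, -113.
2nd diffs: -24, -30, -36.
3rd diffs: -6, -6 (constant).
Newton forward-difference form: w_i = -11 + (-23)·C(i-1,1) + (-24)·C(i-1,2) + (-6)·C(i-1,3).
Continuing: -426, -629, -886.
Summing i = 1..8 (8 terms) gives -2496.

-2496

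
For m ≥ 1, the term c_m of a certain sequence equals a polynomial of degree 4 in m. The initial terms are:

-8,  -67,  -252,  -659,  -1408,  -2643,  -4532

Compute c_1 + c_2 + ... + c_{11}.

-66891

1st diffs: -59, -185, -407, -749, -1235, -1889.
2nd diffs: -126, -222, -342, -486, -654.
3rd diffs: -96, -120, -144, -168.
4th diffs: -24, -24, -24 (constant).
Newton forward-difference form: c_m = -8 + (-59)·C(m-1,1) + (-126)·C(m-1,2) + (-96)·C(m-1,3) + (-24)·C(m-1,4).
Continuing: -7267, -11064, -16163, -22828.
Summing m = 1..11 (11 terms) gives -66891.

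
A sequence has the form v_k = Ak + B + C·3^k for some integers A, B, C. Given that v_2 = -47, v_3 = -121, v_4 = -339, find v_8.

At k = 2, 3, 4: 2A + B + 9C = -47; 3A + B + 27C = -121; 4A + B + 81C = -339.
Subtracting the first from the second: A + 18C = -74.
Subtracting the second from the third: A + 54C = -218.
Solving: C = -4, A = -2, then B = -7.
Hence v_8 = -2·8 + (-7) + (-4)·6561 = -26267.

-26267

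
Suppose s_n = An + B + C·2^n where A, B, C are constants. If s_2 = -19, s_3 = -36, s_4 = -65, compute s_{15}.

Write the equations: 2A + B + 4C = -19; 3A + B + 8C = -36; 4A + B + 16C = -65.
Subtracting the first from the second: A + 4C = -17.
Subtracting the second from the third: A + 8C = -29.
Solving: C = -3, A = -5, then B = 3.
Hence s_{15} = -5·15 + 3 + (-3)·32768 = -98376.

-98376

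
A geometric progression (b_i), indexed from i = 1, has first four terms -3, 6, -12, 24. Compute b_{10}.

1536

Common ratio r = -2.
b_i = (-3)·(-2)^(i-1).
b_{10} = (-3)·(-2)^9 = 1536.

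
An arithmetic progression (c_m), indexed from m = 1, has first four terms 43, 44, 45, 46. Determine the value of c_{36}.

Common difference d = 1.
c_m = 43 + (m - 1)·1.
c_{36} = 43 + 35·1 = 78.

78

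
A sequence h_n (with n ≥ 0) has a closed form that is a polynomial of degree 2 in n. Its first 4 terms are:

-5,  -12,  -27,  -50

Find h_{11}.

1st diffs: -7, -15, -23.
2nd diffs: -8, -8 (constant).
Newton forward-difference form: h_n = -5 + (-7)·C(n,1) + (-8)·C(n,2).
At n = 11: n = 11, so h_{11} = -5 - 77 - 440 = -522.

-522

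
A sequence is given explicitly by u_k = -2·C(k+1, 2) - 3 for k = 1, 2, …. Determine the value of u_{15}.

C(16, 2) = 120, so u_{15} = -243.

-243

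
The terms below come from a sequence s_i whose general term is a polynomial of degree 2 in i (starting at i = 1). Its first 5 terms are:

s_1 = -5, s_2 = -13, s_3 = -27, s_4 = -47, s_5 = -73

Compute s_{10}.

-293

1st diffs: -8, -14, -20, -26.
2nd diffs: -6, -6, -6 (constant).
So s_i = -3i^2 + i - 3.
Evaluating at i = 10 gives s_{10} = -293.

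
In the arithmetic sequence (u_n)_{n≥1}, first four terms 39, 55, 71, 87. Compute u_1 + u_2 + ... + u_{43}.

16125

Common difference d = 16.
u_n = 39 + (n - 1)·16.
u_{43} = 711; S = 43·(39 + 711)/2 = 16125.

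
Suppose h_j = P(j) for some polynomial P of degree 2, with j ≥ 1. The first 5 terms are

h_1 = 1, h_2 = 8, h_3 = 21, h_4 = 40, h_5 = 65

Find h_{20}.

1160

1st diffs: 7, 13, 19, 25.
2nd diffs: 6, 6, 6 (constant).
Newton forward-difference form: h_j = 1 + 7·C(j-1,1) + 6·C(j-1,2).
At j = 20: j-1 = 19, so h_{20} = 1 + 133 + 1026 = 1160.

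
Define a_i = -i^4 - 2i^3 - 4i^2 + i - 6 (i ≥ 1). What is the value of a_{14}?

-44680

a_{14} = -1·14^4 - 2·14^3 - 4·14^2 + 1·14 - 6 = -44680.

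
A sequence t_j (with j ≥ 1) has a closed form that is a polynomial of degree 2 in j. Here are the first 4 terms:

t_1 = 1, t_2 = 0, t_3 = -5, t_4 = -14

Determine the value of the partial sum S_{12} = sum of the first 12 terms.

-934

1st diffs: -1, -5, -9.
2nd diffs: -4, -4 (constant).
Newton forward-difference form: t_j = 1 + (-1)·C(j-1,1) + (-4)·C(j-1,2).
Continuing: …, -27, -44, -65, -90, …, t_{12} = -230.
Summing j = 1..12 (12 terms) gives -934.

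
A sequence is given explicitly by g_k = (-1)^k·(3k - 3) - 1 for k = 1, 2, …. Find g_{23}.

(-1)^23 = -1; 3k - 3 at k=23 is 66; so g_{23} = -67.

-67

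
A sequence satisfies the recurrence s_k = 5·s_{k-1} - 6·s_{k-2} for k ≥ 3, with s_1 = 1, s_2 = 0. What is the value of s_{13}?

-1050594

Applying the relation repeatedly:
s_3 = -6, s_4 = -30, s_5 = -114, …, s_{10} = -37830, s_{11} = -115026, s_{12} = -348150, s_{13} = -1050594.
(Characteristic roots are 3 and 2.)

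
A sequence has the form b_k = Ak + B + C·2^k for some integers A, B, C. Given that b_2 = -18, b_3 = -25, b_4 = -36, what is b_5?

-55

At k = 2, 3, 4: 2A + B + 4C = -18; 3A + B + 8C = -25; 4A + B + 16C = -36.
Subtracting the first from the second: A + 4C = -7.
Subtracting the second from the third: A + 8C = -11.
Solving: C = -1, A = -3, then B = -8.
So b_k = -3·k + (-8) + (-1)·2^k; at k=5 this is -55.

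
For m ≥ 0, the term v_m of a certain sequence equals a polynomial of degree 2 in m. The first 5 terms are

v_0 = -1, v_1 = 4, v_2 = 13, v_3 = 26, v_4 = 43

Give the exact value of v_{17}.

1st diffs: 5, 9, 13, 17.
2nd diffs: 4, 4, 4 (constant).
Newton forward-difference form: v_m = -1 + 5·C(m,1) + 4·C(m,2).
At m = 17: m = 17, so v_{17} = -1 + 85 + 544 = 628.

628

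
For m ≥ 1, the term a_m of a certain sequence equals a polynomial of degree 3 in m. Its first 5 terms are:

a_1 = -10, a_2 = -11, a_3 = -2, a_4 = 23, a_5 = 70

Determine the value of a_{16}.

3755

1st diffs: -1, 9, 25, 47.
2nd diffs: 10, 16, 22.
3rd diffs: 6, 6 (constant).
Newton forward-difference form: a_m = -10 + (-1)·C(m-1,1) + 10·C(m-1,2) + 6·C(m-1,3).
At m = 16: m-1 = 15, so a_{16} = -10 - 15 + 1050 + 2730 = 3755.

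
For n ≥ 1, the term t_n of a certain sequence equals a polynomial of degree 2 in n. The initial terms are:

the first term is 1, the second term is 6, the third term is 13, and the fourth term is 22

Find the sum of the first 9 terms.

1st diffs: 5, 7, 9.
2nd diffs: 2, 2 (constant).
So t_n = n^2 + 2n - 2.
Continuing: …, 33, 46, 61, 78, …, t_9 = 97.
Summing n = 1..9 (9 terms) gives 357.

357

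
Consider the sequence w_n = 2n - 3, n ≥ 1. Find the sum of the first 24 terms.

Over n = 1..24: Σn = 300.
Total = (2)·300 + (-3)·24 = 528.

528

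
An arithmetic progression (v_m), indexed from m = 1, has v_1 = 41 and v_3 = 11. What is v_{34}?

Common difference d = (11 - 41) / (3 - 1) = -15.
v_m = 41 + (m - 1)·(-15).
v_{34} = 41 + 33·(-15) = -454.

-454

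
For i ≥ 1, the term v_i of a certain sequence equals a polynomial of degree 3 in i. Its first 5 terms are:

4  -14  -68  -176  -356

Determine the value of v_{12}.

1st diffs: -18, -54, -108, -180.
2nd diffs: -36, -54, -72.
3rd diffs: -18, -18 (constant).
Newton forward-difference form: v_i = 4 + (-18)·C(i-1,1) + (-36)·C(i-1,2) + (-18)·C(i-1,3).
At i = 12: i-1 = 11, so v_{12} = 4 - 198 - 1980 - 2970 = -5144.

-5144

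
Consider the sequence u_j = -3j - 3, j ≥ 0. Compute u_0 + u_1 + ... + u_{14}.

Over j = 0..14: Σj = 105.
Total = (-3)·105 + (-3)·15 = -360.

-360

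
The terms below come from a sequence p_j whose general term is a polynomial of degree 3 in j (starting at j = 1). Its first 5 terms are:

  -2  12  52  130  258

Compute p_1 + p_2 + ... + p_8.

1st diffs: 14, 40, 78, 128.
2nd diffs: 26, 38, 50.
3rd diffs: 12, 12 (constant).
Newton forward-difference form: p_j = -2 + 14·C(j-1,1) + 26·C(j-1,2) + 12·C(j-1,3).
Continuing: 448, 712, 1062.
Summing j = 1..8 (8 terms) gives 2672.

2672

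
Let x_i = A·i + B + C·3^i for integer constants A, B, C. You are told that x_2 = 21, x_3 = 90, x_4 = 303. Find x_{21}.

The three given values yield: 2A + B + 9C = 21; 3A + B + 27C = 90; 4A + B + 81C = 303.
Subtracting the first from the second: A + 18C = 69.
Subtracting the second from the third: A + 54C = 213.
Solving: C = 4, A = -3, then B = -9.
So x_i = -3·i + (-9) + 4·3^i; at i=21 this is 41841412740.

41841412740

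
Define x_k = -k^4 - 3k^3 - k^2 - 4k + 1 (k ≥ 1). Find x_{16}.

x_{16} = -1·16^4 - 3·16^3 - 1·16^2 - 4·16 + 1 = -78143.

-78143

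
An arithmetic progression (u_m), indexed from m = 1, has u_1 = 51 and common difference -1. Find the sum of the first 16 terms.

u_m = 51 + (m - 1)·(-1).
u_{16} = 36; S = 16·(51 + 36)/2 = 696.

696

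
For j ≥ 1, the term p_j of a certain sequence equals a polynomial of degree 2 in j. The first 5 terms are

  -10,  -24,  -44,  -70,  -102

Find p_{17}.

-954

1st diffs: -14, -20, -26, -32.
2nd diffs: -6, -6, -6 (constant).
So p_j = -3j^2 - 5j - 2.
Evaluating at j = 17 gives p_{17} = -954.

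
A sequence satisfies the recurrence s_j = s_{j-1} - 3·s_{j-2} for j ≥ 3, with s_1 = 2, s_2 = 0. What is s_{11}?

s_3 = -6;  s_4 = -6;  s_5 = 12;  s_6 = 30;  s_7 = -6;  s_8 = -96;  s_9 = -78;  s_{10} = 210;  s_{11} = 444.

444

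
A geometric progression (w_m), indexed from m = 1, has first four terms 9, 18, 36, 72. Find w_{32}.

Common ratio r = 2.
w_m = 9·2^(m-1).
w_{32} = 9·2^31 = 19327352832.

19327352832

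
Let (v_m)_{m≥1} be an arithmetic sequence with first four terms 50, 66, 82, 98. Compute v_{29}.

498

Common difference d = 16.
v_m = 50 + (m - 1)·16.
v_{29} = 50 + 28·16 = 498.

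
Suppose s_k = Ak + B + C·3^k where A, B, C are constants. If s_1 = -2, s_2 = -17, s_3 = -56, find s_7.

At k = 1, 2, 3: A + B + 3C = -2; 2A + B + 9C = -17; 3A + B + 27C = -56.
Subtracting the first from the second: A + 6C = -15.
Subtracting the second from the third: A + 18C = -39.
Solving: C = -2, A = -3, then B = 7.
So s_k = -3·k + 7 + (-2)·3^k; at k=7 this is -4388.

-4388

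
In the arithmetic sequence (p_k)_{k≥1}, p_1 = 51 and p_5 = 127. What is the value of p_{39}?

773

Common difference d = (127 - 51) / (5 - 1) = 19.
p_k = 51 + (k - 1)·19.
p_{39} = 51 + 38·19 = 773.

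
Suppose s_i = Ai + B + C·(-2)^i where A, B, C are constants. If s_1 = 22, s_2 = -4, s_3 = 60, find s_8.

-1240

Write the equations: A + B - 2C = 22; 2A + B + 4C = -4; 3A + B - 8C = 60.
Subtracting the first from the second: A + 6C = -26.
Subtracting the second from the third: A - 12C = 64.
Solving: C = -5, A = 4, then B = 8.
Therefore s_8 = 32 + 8 + (-5)·256 = -1240.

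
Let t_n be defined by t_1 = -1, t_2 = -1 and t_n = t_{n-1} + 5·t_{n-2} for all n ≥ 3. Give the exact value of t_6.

-96

Iterate the recurrence:
t_3 = -6  t_4 = -11  t_5 = -41  t_6 = -96.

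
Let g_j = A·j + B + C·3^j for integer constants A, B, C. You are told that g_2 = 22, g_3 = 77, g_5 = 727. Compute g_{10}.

The three given values yield: 2A + B + 9C = 22; 3A + B + 27C = 77; 5A + B + 243C = 727.
Subtracting the first from the second: A + 18C = 55.
Subtracting the second from the third: 2A + 216C = 650.
Solving: C = 3, A = 1, then B = -7.
Therefore g_{10} = 10 + (-7) + 3·59049 = 177150.

177150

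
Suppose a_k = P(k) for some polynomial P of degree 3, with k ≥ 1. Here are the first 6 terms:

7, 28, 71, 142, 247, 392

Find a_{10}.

1492

1st diffs: 21, 43, 71, 105, 145.
2nd diffs: 22, 28, 34, 40.
3rd diffs: 6, 6, 6 (constant).
Newton forward-difference form: a_k = 7 + 21·C(k-1,1) + 22·C(k-1,2) + 6·C(k-1,3).
At k = 10: k-1 = 9, so a_{10} = 7 + 189 + 792 + 504 = 1492.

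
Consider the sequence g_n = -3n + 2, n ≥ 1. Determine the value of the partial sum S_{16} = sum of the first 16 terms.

-376

Over n = 1..16: Σn = 136.
Total = (-3)·136 + (2)·16 = -376.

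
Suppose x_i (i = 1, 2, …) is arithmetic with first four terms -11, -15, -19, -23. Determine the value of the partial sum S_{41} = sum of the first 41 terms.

-3731

Common difference d = -4.
x_i = -11 + (i - 1)·(-4).
x_{41} = -171; S = 41·(-11 + (-171))/2 = -3731.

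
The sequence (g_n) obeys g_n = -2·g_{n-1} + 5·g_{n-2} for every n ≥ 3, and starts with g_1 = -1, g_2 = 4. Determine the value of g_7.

Iterate the recurrence:
g_3 = -13; g_4 = 46; g_5 = -157; g_6 = 544; g_7 = -1873.

-1873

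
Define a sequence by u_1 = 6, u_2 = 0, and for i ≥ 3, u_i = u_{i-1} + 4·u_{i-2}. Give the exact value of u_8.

1560

Applying the relation repeatedly:
u_3 = 24  u_4 = 24  u_5 = 120  u_6 = 216  u_7 = 696  u_8 = 1560.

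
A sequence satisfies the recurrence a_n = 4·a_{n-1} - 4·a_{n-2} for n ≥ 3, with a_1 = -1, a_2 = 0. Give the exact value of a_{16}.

Step forward from the initial values:
a_3 = 4  a_4 = 16  a_5 = 48  …  a_{13} = 45056  a_{14} = 98304  a_{15} = 212992  a_{16} = 458752.
(Characteristic roots are 2 and 2.)

458752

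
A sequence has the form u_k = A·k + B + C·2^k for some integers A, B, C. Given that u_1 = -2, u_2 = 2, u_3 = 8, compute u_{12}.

4114

Write the equations: A + B + 2C = -2; 2A + B + 4C = 2; 3A + B + 8C = 8.
Subtracting the first from the second: A + 2C = 4.
Subtracting the second from the third: A + 4C = 6.
Solving: C = 1, A = 2, then B = -6.
So u_k = 2·k + (-6) + 1·2^k; at k=12 this is 4114.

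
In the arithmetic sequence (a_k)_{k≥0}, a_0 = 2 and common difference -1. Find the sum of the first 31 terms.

a_k = 2 + (k - 0)·(-1).
a_{30} = -28; S = 31·(2 + (-28))/2 = -403.

-403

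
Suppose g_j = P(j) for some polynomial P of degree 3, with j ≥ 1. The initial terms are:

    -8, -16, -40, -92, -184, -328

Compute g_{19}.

1st diffs: -8, -24, -52, -92, -144.
2nd diffs: -16, -28, -40, -52.
3rd diffs: -12, -12, -12 (constant).
Newton forward-difference form: g_j = -8 + (-8)·C(j-1,1) + (-16)·C(j-1,2) + (-12)·C(j-1,3).
At j = 19: j-1 = 18, so g_{19} = -8 - 144 - 2448 - 9792 = -12392.

-12392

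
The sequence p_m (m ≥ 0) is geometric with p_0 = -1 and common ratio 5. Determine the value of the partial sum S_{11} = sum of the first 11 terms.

-12207031

p_m = (-1)·5^(m-0).
S = (-1)·(5^11 - 1)/(5 - 1) = (-1)·(48828125 - 1)/(4) = -12207031.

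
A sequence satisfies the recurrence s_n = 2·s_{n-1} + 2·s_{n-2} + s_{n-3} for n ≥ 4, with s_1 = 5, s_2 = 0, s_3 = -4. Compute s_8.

Iterate the recurrence:
s_4 = -3  s_5 = -14  s_6 = -38  s_7 = -107  s_8 = -304.

-304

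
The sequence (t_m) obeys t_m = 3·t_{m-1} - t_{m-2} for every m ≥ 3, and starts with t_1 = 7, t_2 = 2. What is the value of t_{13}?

-31241

Iterate the recurrence:
t_3 = -1, t_4 = -5, t_5 = -14, …, t_{10} = -1741, t_{11} = -4558, t_{12} = -11933, t_{13} = -31241.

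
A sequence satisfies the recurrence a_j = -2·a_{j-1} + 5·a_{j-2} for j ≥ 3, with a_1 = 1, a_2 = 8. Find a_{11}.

-318851

Step forward from the initial values:
a_3 = -11;  a_4 = 62;  a_5 = -179;  a_6 = 668;  a_7 = -2231;  a_8 = 7802;  a_9 = -26759;  a_{10} = 92528;  a_{11} = -318851.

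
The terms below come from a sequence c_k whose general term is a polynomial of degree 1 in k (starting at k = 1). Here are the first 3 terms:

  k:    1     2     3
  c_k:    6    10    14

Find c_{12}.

50

1st diffs: 4, 4 (constant).
So c_k = 4k + 2.
Evaluating at k = 12 gives c_{12} = 50.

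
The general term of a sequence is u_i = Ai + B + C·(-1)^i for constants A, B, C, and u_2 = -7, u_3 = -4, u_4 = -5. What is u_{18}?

9

Write the equations: 2A + B + C = -7; 3A + B - C = -4; 4A + B + C = -5.
Subtracting the first from the second: A - 2C = 3.
Subtracting the second from the third: A + 2C = -1.
Solving: C = -1, A = 1, then B = -8.
Therefore u_{18} = 18 + (-8) + (-1)·1 = 9.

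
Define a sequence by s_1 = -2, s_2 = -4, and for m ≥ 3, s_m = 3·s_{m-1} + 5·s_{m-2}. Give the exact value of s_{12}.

-8342006

Iterate the recurrence:
s_3 = -22, s_4 = -86, s_5 = -368, s_6 = -1534, s_7 = -6442, s_8 = -26996, s_9 = -113198, s_{10} = -474574, s_{11} = -1989712, s_{12} = -8342006.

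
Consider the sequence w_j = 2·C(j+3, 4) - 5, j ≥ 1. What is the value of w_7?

415

C(10, 4) = 210, so w_7 = 415.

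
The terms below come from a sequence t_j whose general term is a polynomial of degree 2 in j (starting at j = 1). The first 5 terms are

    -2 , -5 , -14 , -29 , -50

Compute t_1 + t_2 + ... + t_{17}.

1st diffs: -3, -9, -15, -21.
2nd diffs: -6, -6, -6 (constant).
So t_j = -3j^2 + 6j - 5.
Continuing: …, -77, -110, -149, -194, …, t_{17} = -770.
Summing j = 1..17 (17 terms) gives -4522.

-4522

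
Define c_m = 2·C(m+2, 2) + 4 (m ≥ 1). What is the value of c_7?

76

C(9, 2) = 36, so c_7 = 76.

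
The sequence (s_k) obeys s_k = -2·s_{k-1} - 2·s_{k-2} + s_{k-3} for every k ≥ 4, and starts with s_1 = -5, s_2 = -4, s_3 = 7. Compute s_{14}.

1516

Compute successive terms:
s_4 = -11; s_5 = 4; s_6 = 21; …; s_{11} = 492; s_{12} = -651; s_{13} = 139; s_{14} = 1516.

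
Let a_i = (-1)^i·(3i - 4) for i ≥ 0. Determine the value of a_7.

-17

(-1)^7 = -1; 3i - 4 at i=7 is 17; so a_7 = -17.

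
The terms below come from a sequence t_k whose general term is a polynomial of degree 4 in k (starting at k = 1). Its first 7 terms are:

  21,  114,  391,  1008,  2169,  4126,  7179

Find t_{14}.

1st diffs: 93, 277, 617, 1161, 1957, 3053.
2nd diffs: 184, 340, 544, 796, 1096.
3rd diffs: 156, 204, 252, 300.
4th diffs: 48, 48, 48 (constant).
Newton forward-difference form: t_k = 21 + 93·C(k-1,1) + 184·C(k-1,2) + 156·C(k-1,3) + 48·C(k-1,4).
At k = 14: k-1 = 13, so t_{14} = 21 + 1209 + 14352 + 44616 + 34320 = 94518.

94518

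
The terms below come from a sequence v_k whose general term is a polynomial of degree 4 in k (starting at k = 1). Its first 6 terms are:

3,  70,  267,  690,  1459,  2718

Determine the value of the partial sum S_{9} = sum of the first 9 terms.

28479

1st diffs: 67, 197, 423, 769, 1259.
2nd diffs: 130, 226, 346, 490.
3rd diffs: 96, 120, 144.
4th diffs: 24, 24 (constant).
So v_k = k^4 + 6k^3 + 4k^2 - 2k - 6.
Continuing: 4635, 7402, 11235.
Summing k = 1..9 (9 terms) gives 28479.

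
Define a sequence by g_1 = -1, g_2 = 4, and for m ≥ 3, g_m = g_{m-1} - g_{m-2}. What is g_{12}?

Step forward from the initial values:
g_3 = 5, g_4 = 1, g_5 = -4, g_6 = -5, g_7 = -1, g_8 = 4, g_9 = 5, g_{10} = 1, g_{11} = -4, g_{12} = -5.

-5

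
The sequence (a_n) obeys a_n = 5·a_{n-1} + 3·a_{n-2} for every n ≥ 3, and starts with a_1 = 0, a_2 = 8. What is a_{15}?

a_3 = 40;  a_4 = 224;  a_5 = 1240;  …;  a_{12} = 198969944;  a_{13} = 1102568320;  a_{14} = 6109751432;  a_{15} = 33856462120.

33856462120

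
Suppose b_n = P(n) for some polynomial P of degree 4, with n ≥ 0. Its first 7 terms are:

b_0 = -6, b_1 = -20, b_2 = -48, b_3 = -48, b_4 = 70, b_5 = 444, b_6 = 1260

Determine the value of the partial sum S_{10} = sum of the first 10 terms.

18546

1st diffs: -14, -28, 0, 118, 374, 816.
2nd diffs: -14, 28, 118, 256, 442.
3rd diffs: 42, 90, 138, 186.
4th diffs: 48, 48, 48 (constant).
Newton forward-difference form: b_n = -6 + (-14)·C(n,1) + (-14)·C(n,2) + 42·C(n,3) + 48·C(n,4).
Continuing: 2752, 5202, 8940.
Summing n = 0..9 (10 terms) gives 18546.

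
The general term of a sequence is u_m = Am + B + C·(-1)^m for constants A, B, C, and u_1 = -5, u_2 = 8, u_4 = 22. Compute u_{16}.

106

Write the equations: A + B - C = -5; 2A + B + C = 8; 4A + B + C = 22.
Subtracting the first from the second: A + 2C = 13.
Subtracting the second from the third: 2A = 14.
Solving: C = 3, A = 7, then B = -9.
Hence u_{16} = 7·16 + (-9) + 3·1 = 106.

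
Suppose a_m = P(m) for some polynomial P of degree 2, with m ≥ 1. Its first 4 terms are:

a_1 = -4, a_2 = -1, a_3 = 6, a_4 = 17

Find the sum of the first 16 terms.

1st diffs: 3, 7, 11.
2nd diffs: 4, 4 (constant).
Newton forward-difference form: a_m = -4 + 3·C(m-1,1) + 4·C(m-1,2).
Continuing: …, 32, 51, 74, 101, …, a_{16} = 461.
Summing m = 1..16 (16 terms) gives 2536.

2536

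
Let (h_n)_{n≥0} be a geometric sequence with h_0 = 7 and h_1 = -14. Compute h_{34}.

Common ratio r = -2.
h_n = 7·(-2)^(n-0).
h_{34} = 7·(-2)^34 = 120259084288.

120259084288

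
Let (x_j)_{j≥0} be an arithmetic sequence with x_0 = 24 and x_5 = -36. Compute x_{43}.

-492

Common difference d = (-36 - 24) / (5 - 0) = -12.
x_j = 24 + (j - 0)·(-12).
x_{43} = 24 + 43·(-12) = -492.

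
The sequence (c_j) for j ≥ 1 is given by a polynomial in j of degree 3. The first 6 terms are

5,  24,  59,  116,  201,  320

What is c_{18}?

6584

1st diffs: 19, 35, 57, 85, 119.
2nd diffs: 16, 22, 28, 34.
3rd diffs: 6, 6, 6 (constant).
Newton forward-difference form: c_j = 5 + 19·C(j-1,1) + 16·C(j-1,2) + 6·C(j-1,3).
At j = 18: j-1 = 17, so c_{18} = 5 + 323 + 2176 + 4080 = 6584.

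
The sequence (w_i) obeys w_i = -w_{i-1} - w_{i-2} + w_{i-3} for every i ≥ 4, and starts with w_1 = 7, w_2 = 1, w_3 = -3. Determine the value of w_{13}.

Compute successive terms:
w_4 = 9;  w_5 = -5;  w_6 = -7;  w_7 = 21;  w_8 = -19;  w_9 = -9;  w_{10} = 49;  w_{11} = -59;  w_{12} = 1;  w_{13} = 107.

107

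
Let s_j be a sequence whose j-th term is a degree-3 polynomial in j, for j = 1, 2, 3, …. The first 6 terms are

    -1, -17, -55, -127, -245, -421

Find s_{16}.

1st diffs: -16, -38, -72, -118, -176.
2nd diffs: -22, -34, -46, -58.
3rd diffs: -12, -12, -12 (constant).
So s_j = -2j^3 + j^2 - 5j + 5.
Evaluating at j = 16 gives s_{16} = -8011.

-8011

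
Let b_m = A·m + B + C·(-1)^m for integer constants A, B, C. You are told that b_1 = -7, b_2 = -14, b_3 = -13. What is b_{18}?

Plug in m = 1, 2, 3: A + B - C = -7; 2A + B + C = -14; 3A + B - C = -13.
Subtracting the first from the second: A + 2C = -7.
Subtracting the second from the third: A - 2C = 1.
Solving: C = -2, A = -3, then B = -6.
Therefore b_{18} = -54 + (-6) + (-2)·1 = -62.

-62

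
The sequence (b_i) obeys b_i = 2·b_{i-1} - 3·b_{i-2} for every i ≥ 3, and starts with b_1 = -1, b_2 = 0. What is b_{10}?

168

b_3 = 3, b_4 = 6, b_5 = 3, b_6 = -12, b_7 = -33, b_8 = -30, b_9 = 39, b_{10} = 168.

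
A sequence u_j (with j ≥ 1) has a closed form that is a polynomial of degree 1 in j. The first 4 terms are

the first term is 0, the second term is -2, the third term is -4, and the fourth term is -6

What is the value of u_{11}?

-20

1st diffs: -2, -2, -2 (constant).
So u_j = -2j + 2.
Evaluating at j = 11 gives u_{11} = -20.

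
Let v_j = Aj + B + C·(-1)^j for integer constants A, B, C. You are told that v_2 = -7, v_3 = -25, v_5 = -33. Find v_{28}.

Write the equations: 2A + B + C = -7; 3A + B - C = -25; 5A + B - C = -33.
Subtracting the first from the second: A - 2C = -18.
Subtracting the second from the third: 2A = -8.
Solving: C = 7, A = -4, then B = -6.
Therefore v_{28} = -112 + (-6) + 7·1 = -111.

-111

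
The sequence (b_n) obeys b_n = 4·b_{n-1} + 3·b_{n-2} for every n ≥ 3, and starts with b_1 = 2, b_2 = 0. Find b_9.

52962

Compute successive terms:
b_3 = 6;  b_4 = 24;  b_5 = 114;  b_6 = 528;  b_7 = 2454;  b_8 = 11400;  b_9 = 52962.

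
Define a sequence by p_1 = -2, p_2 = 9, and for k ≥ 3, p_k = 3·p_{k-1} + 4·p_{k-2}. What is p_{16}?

p_3 = 19;  p_4 = 93;  p_5 = 355;  …;  p_{13} = 23488099;  p_{14} = 93952413;  p_{15} = 375809635;  p_{16} = 1503238557.
(Characteristic roots are 4 and -1.)

1503238557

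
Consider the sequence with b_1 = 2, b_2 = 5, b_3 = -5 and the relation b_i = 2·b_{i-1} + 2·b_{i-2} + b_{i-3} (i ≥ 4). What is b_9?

-53

Step forward from the initial values:
b_4 = 2, b_5 = -1, b_6 = -3, b_7 = -6, b_8 = -19, b_9 = -53.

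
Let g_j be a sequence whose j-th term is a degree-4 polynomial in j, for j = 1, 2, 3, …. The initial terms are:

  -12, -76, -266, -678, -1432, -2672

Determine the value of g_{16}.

1st diffs: -64, -190, -412, -754, -1240.
2nd diffs: -126, -222, -342, -486.
3rd diffs: -96, -120, -144.
4th diffs: -24, -24 (constant).
Newton forward-difference form: g_j = -12 + (-64)·C(j-1,1) + (-126)·C(j-1,2) + (-96)·C(j-1,3) + (-24)·C(j-1,4).
At j = 16: j-1 = 15, so g_{16} = -12 - 960 - 13230 - 43680 - 32760 = -90642.

-90642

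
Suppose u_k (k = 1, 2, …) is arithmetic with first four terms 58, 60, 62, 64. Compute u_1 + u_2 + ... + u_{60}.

7020

Common difference d = 2.
u_k = 58 + (k - 1)·2.
u_{60} = 176; S = 60·(58 + 176)/2 = 7020.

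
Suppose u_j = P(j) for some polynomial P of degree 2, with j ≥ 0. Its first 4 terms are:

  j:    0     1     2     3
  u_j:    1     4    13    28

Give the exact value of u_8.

193

1st diffs: 3, 9, 15.
2nd diffs: 6, 6 (constant).
So u_j = 3j^2 + 1.
Evaluating at j = 8 gives u_8 = 193.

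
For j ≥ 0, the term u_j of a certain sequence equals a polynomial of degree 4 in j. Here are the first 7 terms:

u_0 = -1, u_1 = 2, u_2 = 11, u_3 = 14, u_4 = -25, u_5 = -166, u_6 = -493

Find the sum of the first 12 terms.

1st diffs: 3, 9, 3, -39, -141, -327.
2nd diffs: 6, -6, -42, -102, -186.
3rd diffs: -12, -36, -60, -84.
4th diffs: -24, -24, -24 (constant).
Newton forward-difference form: u_j = -1 + 3·C(j,1) + 6·C(j,2) + (-12)·C(j,3) + (-24)·C(j,4).
Continuing: …, -1114, -2161, -3790, -6181, …, u_{11} = -9538.
Summing j = 0..11 (12 terms) gives -23442.

-23442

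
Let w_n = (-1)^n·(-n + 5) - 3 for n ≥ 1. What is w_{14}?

(-1)^14 = 1; -n + 5 at n=14 is -9; so w_{14} = -12.

-12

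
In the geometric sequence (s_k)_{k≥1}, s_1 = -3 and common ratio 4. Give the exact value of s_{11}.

-3145728

s_k = (-3)·4^(k-1).
s_{11} = (-3)·4^10 = -3145728.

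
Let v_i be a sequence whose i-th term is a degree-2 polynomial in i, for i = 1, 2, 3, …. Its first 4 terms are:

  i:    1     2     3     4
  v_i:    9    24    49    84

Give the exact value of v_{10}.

1st diffs: 15, 25, 35.
2nd diffs: 10, 10 (constant).
Newton forward-difference form: v_i = 9 + 15·C(i-1,1) + 10·C(i-1,2).
At i = 10: i-1 = 9, so v_{10} = 9 + 135 + 360 = 504.

504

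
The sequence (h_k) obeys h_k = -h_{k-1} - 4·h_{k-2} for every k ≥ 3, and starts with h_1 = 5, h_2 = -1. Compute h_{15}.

Applying the relation repeatedly:
h_3 = -19; h_4 = 23; h_5 = 53; …; h_{12} = 5111; h_{13} = -20011; h_{14} = -433; h_{15} = 80477.

80477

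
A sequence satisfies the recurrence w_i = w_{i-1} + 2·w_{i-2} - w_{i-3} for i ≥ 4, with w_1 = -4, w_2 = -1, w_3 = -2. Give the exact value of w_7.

-7

Step forward from the initial values:
w_4 = 0, w_5 = -3, w_6 = -1, w_7 = -7.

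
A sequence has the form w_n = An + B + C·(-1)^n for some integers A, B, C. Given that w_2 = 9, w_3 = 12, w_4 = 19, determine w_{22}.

109

At n = 2, 3, 4: 2A + B + C = 9; 3A + B - C = 12; 4A + B + C = 19.
Subtracting the first from the second: A - 2C = 3.
Subtracting the second from the third: A + 2C = 7.
Solving: C = 1, A = 5, then B = -2.
So w_n = 5·n + (-2) + 1·(-1)^n; at n=22 this is 109.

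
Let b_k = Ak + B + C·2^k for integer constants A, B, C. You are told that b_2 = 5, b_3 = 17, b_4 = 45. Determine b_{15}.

At k = 2, 3, 4: 2A + B + 4C = 5; 3A + B + 8C = 17; 4A + B + 16C = 45.
Subtracting the first from the second: A + 4C = 12.
Subtracting the second from the third: A + 8C = 28.
Solving: C = 4, A = -4, then B = -3.
Hence b_{15} = -4·15 + (-3) + 4·32768 = 131009.

131009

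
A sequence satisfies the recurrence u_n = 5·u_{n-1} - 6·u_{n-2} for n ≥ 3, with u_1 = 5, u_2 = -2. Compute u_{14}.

u_3 = -40, u_4 = -188, u_5 = -700, …, u_{11} = -691180, u_{12} = -2090948, u_{13} = -6307660, u_{14} = -18992612.
(Characteristic roots are 3 and 2.)

-18992612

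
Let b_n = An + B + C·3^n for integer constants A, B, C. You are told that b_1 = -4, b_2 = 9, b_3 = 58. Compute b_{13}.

4782896

The three given values yield: A + B + 3C = -4; 2A + B + 9C = 9; 3A + B + 27C = 58.
Subtracting the first from the second: A + 6C = 13.
Subtracting the second from the third: A + 18C = 49.
Solving: C = 3, A = -5, then B = -8.
So b_n = -5·n + (-8) + 3·3^n; at n=13 this is 4782896.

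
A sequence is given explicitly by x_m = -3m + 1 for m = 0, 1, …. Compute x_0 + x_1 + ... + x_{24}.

Over m = 0..24: Σm = 300.
Total = (-3)·300 + (1)·25 = -875.

-875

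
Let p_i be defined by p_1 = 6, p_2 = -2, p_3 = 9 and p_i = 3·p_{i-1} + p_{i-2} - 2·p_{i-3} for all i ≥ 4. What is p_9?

Iterate the recurrence:
p_4 = 13  p_5 = 52  p_6 = 151  p_7 = 479  p_8 = 1484  p_9 = 4629.

4629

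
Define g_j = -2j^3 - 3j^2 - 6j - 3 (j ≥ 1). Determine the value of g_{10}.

g_{10} = -2·10^3 - 3·10^2 - 6·10 - 3 = -2363.

-2363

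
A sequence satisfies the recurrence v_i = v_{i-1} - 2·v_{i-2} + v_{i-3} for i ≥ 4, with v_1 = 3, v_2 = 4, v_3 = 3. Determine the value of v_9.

v_4 = -2  v_5 = -4  v_6 = 3  v_7 = 9  v_8 = -1  v_9 = -16.

-16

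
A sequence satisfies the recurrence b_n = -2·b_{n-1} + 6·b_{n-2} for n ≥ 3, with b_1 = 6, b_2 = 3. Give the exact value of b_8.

-10968

Compute successive terms:
b_3 = 30; b_4 = -42; b_5 = 264; b_6 = -780; b_7 = 3144; b_8 = -10968.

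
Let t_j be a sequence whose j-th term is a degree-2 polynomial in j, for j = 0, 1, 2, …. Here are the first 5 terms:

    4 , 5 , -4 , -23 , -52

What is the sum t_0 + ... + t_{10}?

-1551

1st diffs: 1, -9, -19, -29.
2nd diffs: -10, -10, -10 (constant).
So t_j = -5j^2 + 6j + 4.
Continuing: …, -91, -140, -199, -268, …, t_{10} = -436.
Summing j = 0..10 (11 terms) gives -1551.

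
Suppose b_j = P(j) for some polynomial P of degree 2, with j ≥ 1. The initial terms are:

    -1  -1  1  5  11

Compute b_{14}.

155

1st diffs: 0, 2, 4, 6.
2nd diffs: 2, 2, 2 (constant).
So b_j = j^2 - 3j + 1.
Evaluating at j = 14 gives b_{14} = 155.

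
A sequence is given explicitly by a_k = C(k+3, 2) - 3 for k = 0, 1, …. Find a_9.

63

C(12, 2) = 66, so a_9 = 63.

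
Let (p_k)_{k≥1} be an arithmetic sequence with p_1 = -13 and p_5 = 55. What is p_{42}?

Common difference d = (55 - (-13)) / (5 - 1) = 17.
p_k = -13 + (k - 1)·17.
p_{42} = -13 + 41·17 = 684.

684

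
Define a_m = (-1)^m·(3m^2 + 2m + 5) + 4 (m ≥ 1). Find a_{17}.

-902

(-1)^17 = -1; 3m^2 + 2m + 5 at m=17 is 906; so a_{17} = -902.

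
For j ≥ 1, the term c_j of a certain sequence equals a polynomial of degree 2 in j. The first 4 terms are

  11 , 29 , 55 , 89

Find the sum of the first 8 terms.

1st diffs: 18, 26, 34.
2nd diffs: 8, 8 (constant).
Newton forward-difference form: c_j = 11 + 18·C(j-1,1) + 8·C(j-1,2).
Continuing: 131, 181, 239, 305.
Summing j = 1..8 (8 terms) gives 1040.

1040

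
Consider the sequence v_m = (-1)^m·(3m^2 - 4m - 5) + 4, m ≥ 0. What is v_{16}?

703

(-1)^16 = 1; 3m^2 - 4m - 5 at m=16 is 699; so v_{16} = 703.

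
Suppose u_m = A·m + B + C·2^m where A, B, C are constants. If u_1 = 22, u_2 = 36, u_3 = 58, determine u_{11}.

8266

Write the equations: A + B + 2C = 22; 2A + B + 4C = 36; 3A + B + 8C = 58.
Subtracting the first from the second: A + 2C = 14.
Subtracting the second from the third: A + 4C = 22.
Solving: C = 4, A = 6, then B = 8.
So u_m = 6·m + 8 + 4·2^m; at m=11 this is 8266.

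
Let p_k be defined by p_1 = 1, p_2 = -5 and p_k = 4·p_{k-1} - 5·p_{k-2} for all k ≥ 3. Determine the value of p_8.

p_3 = -25, p_4 = -75, p_5 = -175, p_6 = -325, p_7 = -425, p_8 = -75.

-75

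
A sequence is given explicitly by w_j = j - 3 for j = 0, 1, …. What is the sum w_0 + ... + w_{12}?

Over j = 0..12: Σj = 78.
Total = (1)·78 + (-3)·13 = 39.

39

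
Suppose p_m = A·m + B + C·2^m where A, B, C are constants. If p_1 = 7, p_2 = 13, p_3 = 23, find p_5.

75

Plug in m = 1, 2, 3: A + B + 2C = 7; 2A + B + 4C = 13; 3A + B + 8C = 23.
Subtracting the first from the second: A + 2C = 6.
Subtracting the second from the third: A + 4C = 10.
Solving: C = 2, A = 2, then B = 1.
Therefore p_5 = 10 + 1 + 2·32 = 75.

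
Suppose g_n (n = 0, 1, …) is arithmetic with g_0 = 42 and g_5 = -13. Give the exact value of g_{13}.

-101

Common difference d = (-13 - 42) / (5 - 0) = -11.
g_n = 42 + (n - 0)·(-11).
g_{13} = 42 + 13·(-11) = -101.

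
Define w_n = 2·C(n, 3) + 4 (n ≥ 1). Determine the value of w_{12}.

444

C(12, 3) = 220, so w_{12} = 444.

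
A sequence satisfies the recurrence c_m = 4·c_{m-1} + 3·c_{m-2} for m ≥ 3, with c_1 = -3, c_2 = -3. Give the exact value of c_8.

-43581

Step forward from the initial values:
c_3 = -21; c_4 = -93; c_5 = -435; c_6 = -2019; c_7 = -9381; c_8 = -43581.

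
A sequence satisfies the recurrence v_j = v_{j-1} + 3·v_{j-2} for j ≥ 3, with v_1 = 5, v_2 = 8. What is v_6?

257

Compute successive terms:
v_3 = 23; v_4 = 47; v_5 = 116; v_6 = 257.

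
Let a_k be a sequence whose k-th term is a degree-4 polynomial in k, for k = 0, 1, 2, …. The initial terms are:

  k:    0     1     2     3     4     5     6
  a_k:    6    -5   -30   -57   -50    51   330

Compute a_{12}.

13470

1st diffs: -11, -25, -27, 7, 101, 279.
2nd diffs: -14, -2, 34, 94, 178.
3rd diffs: 12, 36, 60, 84.
4th diffs: 24, 24, 24 (constant).
Newton forward-difference form: a_k = 6 + (-11)·C(k,1) + (-14)·C(k,2) + 12·C(k,3) + 24·C(k,4).
At k = 12: k = 12, so a_{12} = 6 - 132 - 924 + 2640 + 11880 = 13470.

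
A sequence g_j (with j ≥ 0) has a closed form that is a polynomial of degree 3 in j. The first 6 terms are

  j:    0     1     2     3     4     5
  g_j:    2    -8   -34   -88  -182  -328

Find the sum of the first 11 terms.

1st diffs: -10, -26, -54, -94, -146.
2nd diffs: -16, -28, -40, -52.
3rd diffs: -12, -12, -12 (constant).
Newton forward-difference form: g_j = 2 + (-10)·C(j,1) + (-16)·C(j,2) + (-12)·C(j,3).
Continuing: …, -538, -824, -1198, -1672, …, g_{10} = -2258.
Summing j = 0..10 (11 terms) gives -7128.

-7128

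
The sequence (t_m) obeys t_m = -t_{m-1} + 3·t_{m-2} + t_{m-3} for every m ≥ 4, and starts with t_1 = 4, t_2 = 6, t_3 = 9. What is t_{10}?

118

Iterate the recurrence:
t_4 = 13  t_5 = 20  t_6 = 28  t_7 = 45  t_8 = 59  t_9 = 104  t_{10} = 118.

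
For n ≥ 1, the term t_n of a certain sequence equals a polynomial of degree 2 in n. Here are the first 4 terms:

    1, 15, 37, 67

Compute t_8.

267

1st diffs: 14, 22, 30.
2nd diffs: 8, 8 (constant).
Newton forward-difference form: t_n = 1 + 14·C(n-1,1) + 8·C(n-1,2).
At n = 8: n-1 = 7, so t_8 = 1 + 98 + 168 = 267.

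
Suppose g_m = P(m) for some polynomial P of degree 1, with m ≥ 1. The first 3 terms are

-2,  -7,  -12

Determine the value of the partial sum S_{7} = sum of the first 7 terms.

-119

1st diffs: -5, -5 (constant).
So g_m = -5m + 3.
Continuing: -17, -22, -27, -32.
Summing m = 1..7 (7 terms) gives -119.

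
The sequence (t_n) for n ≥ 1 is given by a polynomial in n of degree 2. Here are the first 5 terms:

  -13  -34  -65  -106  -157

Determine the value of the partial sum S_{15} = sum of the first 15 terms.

1st diffs: -21, -31, -41, -51.
2nd diffs: -10, -10, -10 (constant).
Newton forward-difference form: t_n = -13 + (-21)·C(n-1,1) + (-10)·C(n-1,2).
Continuing: …, -218, -289, -370, -461, …, t_{15} = -1217.
Summing n = 1..15 (15 terms) gives -6950.

-6950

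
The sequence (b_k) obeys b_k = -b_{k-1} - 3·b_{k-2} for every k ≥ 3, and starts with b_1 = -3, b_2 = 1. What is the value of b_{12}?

-26

Iterate the recurrence:
b_3 = 8;  b_4 = -11;  b_5 = -13;  b_6 = 46;  b_7 = -7;  b_8 = -131;  b_9 = 152;  b_{10} = 241;  b_{11} = -697;  b_{12} = -26.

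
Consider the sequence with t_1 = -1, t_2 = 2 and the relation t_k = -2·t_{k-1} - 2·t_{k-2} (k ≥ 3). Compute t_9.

Applying the relation repeatedly:
t_3 = -2;  t_4 = 0;  t_5 = 4;  t_6 = -8;  t_7 = 8;  t_8 = 0;  t_9 = -16.

-16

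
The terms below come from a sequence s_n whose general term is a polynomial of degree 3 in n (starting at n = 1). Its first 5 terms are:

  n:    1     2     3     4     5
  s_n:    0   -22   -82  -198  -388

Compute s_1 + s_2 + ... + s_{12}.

-18722

1st diffs: -22, -60, -116, -190.
2nd diffs: -38, -56, -74.
3rd diffs: -18, -18 (constant).
Newton forward-difference form: s_n = (-22)·C(n-1,1) + (-38)·C(n-1,2) + (-18)·C(n-1,3).
Continuing: …, -670, -1062, -1582, -2248, …, s_{12} = -5302.
Summing n = 1..12 (12 terms) gives -18722.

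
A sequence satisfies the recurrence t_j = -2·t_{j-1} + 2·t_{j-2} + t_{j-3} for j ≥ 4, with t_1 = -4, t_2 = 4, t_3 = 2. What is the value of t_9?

290

Applying the relation repeatedly:
t_4 = 0  t_5 = 8  t_6 = -14  t_7 = 44  t_8 = -108  t_9 = 290.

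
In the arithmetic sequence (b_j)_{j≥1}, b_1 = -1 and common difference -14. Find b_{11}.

b_j = -1 + (j - 1)·(-14).
b_{11} = -1 + 10·(-14) = -141.

-141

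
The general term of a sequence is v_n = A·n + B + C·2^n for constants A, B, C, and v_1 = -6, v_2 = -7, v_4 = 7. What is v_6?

93

Plug in n = 1, 2, 4: A + B + 2C = -6; 2A + B + 4C = -7; 4A + B + 16C = 7.
Subtracting the first from the second: A + 2C = -1.
Subtracting the second from the third: 2A + 12C = 14.
Solving: C = 2, A = -5, then B = -5.
Hence v_6 = -5·6 + (-5) + 2·64 = 93.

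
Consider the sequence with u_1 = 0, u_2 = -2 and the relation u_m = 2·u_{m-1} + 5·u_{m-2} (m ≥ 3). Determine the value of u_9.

-8176

u_3 = -4;  u_4 = -18;  u_5 = -56;  u_6 = -202;  u_7 = -684;  u_8 = -2378;  u_9 = -8176.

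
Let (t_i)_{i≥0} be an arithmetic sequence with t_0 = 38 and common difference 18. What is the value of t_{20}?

t_i = 38 + (i - 0)·18.
t_{20} = 38 + 20·18 = 398.

398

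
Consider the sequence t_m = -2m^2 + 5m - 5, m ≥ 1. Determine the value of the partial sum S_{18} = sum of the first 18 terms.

Over m = 1..18: Σm = 171, Σm² = 2109.
Total = (-2)·2109 + (5)·171 + (-5)·18 = -3453.

-3453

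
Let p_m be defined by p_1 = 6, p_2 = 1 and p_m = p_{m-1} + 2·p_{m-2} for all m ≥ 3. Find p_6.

71

Applying the relation repeatedly:
p_3 = 13  p_4 = 15  p_5 = 41  p_6 = 71.
(Characteristic roots are 2 and -1.)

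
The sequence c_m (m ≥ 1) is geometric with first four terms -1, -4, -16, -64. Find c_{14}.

Common ratio r = 4.
c_m = (-1)·4^(m-1).
c_{14} = (-1)·4^13 = -67108864.

-67108864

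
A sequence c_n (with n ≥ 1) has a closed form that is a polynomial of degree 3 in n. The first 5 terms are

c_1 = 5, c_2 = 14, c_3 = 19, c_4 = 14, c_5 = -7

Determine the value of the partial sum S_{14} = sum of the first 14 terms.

-6573

1st diffs: 9, 5, -5, -21.
2nd diffs: -4, -10, -16.
3rd diffs: -6, -6 (constant).
Newton forward-difference form: c_n = 5 + 9·C(n-1,1) + (-4)·C(n-1,2) + (-6)·C(n-1,3).
Continuing: …, -50, -121, -226, -371, …, c_{14} = -1906.
Summing n = 1..14 (14 terms) gives -6573.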